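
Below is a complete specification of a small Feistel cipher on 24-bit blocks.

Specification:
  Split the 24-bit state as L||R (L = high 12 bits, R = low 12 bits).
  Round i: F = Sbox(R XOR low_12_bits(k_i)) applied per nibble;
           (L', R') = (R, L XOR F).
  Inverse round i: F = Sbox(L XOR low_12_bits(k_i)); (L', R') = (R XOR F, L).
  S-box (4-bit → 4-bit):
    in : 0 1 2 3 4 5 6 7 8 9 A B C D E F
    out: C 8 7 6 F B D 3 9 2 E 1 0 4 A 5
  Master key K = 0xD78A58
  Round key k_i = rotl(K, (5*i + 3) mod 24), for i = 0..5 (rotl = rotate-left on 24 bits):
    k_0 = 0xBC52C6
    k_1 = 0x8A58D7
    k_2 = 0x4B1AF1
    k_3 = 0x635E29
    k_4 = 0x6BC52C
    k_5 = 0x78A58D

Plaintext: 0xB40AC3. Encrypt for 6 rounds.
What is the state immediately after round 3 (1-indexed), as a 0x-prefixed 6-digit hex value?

s_0 = plaintext = 0xB40AC3
s_1 = Round(s_0, k_0) = 0xAC328B
s_2 = Round(s_1, k_1) = 0x28B473
s_3 = Round(s_2, k_2) = 0x47381C
s_4 = Round(s_3, k_3) = 0x81C918
s_5 = Round(s_4, k_4) = 0x918873
s_6 = Round(s_5, k_5) = 0x873D42

0x47381C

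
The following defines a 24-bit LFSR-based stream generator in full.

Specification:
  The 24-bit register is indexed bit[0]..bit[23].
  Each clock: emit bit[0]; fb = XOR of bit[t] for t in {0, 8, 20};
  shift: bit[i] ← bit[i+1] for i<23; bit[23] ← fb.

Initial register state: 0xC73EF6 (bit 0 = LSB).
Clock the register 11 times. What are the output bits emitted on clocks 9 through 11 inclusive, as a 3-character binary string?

reg_0 = 0xC73EF6
clock 1: out=0, reg = 0x639F7B
clock 2: out=1, reg = 0x31CFBD
clock 3: out=1, reg = 0x98E7DE
clock 4: out=0, reg = 0x4C73EF
clock 5: out=1, reg = 0x2639F7
clock 6: out=1, reg = 0x131CFB
clock 7: out=1, reg = 0x098E7D
clock 8: out=1, reg = 0x84C73E
clock 9: out=0, reg = 0xC2639F
clock 10: out=1, reg = 0x6131CF
clock 11: out=1, reg = 0x3098E7

011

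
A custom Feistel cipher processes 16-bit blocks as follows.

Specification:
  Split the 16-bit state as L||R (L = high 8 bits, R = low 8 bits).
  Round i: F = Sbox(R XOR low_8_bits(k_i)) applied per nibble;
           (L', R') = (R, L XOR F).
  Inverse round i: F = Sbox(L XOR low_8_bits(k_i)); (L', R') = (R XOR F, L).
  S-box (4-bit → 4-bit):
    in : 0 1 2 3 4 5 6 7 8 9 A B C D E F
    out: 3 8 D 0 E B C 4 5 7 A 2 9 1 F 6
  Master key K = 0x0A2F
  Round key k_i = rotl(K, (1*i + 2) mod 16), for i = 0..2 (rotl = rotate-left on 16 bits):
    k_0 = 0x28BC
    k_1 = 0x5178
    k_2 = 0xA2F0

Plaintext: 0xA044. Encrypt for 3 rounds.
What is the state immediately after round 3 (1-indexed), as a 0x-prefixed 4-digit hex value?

s_0 = plaintext = 0xA044
s_1 = Round(s_0, k_0) = 0x44C5
s_2 = Round(s_1, k_1) = 0xC565
s_3 = Round(s_2, k_2) = 0x65BE

0x65BE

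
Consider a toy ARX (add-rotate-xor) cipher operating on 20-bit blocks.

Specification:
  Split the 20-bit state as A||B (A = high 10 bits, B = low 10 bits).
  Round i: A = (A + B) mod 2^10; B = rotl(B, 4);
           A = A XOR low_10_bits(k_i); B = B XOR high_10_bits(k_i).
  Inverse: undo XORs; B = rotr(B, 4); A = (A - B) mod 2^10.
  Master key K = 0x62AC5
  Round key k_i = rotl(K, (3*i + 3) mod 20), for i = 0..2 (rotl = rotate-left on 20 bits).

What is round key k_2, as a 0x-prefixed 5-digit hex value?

0x58AC5

K = 0x62AC5
k_0 = rotl(K, (3*0+3) mod 20) = rotl(K, 3) = 0x1562B
k_1 = rotl(K, (3*1+3) mod 20) = rotl(K, 6) = 0xAB158
k_2 = rotl(K, (3*2+3) mod 20) = rotl(K, 9) = 0x58AC5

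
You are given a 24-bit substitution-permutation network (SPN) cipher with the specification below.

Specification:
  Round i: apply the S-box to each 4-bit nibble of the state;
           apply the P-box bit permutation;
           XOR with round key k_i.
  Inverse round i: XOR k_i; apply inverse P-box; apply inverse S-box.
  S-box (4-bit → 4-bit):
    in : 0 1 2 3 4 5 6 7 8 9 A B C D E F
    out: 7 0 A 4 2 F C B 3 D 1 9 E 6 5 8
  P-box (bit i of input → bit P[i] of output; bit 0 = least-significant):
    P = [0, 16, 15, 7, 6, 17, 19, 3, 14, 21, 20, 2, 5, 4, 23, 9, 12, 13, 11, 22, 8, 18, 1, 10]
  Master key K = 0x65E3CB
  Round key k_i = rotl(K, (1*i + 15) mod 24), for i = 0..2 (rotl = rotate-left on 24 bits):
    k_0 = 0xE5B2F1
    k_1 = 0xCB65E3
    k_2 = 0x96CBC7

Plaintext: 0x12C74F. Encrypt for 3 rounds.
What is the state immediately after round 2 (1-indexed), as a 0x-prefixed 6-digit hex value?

0x369478

s_0 = plaintext = 0x12C74F
s_1 = Round(s_0, k_0) = 0x07D065
s_2 = Round(s_1, k_1) = 0x369478
s_3 = Round(s_2, k_2) = 0x75C1AC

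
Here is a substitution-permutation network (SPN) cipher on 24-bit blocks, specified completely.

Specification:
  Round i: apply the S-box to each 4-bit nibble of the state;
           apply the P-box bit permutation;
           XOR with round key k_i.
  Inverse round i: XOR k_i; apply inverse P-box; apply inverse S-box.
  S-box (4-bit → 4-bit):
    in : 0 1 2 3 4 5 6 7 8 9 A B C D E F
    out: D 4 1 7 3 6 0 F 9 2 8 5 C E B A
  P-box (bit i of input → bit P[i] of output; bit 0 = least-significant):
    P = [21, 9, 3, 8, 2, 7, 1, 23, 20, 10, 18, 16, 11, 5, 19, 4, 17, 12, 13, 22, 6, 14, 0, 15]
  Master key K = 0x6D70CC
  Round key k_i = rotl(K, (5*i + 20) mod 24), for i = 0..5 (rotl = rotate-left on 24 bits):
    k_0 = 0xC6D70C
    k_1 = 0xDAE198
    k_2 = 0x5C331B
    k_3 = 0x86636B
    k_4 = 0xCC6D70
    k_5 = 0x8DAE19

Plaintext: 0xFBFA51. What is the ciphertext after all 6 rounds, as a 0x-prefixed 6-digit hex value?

0x7357F2

s_0 = plaintext = 0xFBFA51
s_1 = Round(s_0, k_0) = 0xC537B6
s_2 = Round(s_1, k_1) = 0xC75DBF
s_3 = Round(s_2, k_2) = 0x13843C
s_4 = Round(s_3, k_3) = 0x945EF4
s_5 = Round(s_4, k_4) = 0x773BD0
s_6 = Round(s_5, k_5) = 0x7357F2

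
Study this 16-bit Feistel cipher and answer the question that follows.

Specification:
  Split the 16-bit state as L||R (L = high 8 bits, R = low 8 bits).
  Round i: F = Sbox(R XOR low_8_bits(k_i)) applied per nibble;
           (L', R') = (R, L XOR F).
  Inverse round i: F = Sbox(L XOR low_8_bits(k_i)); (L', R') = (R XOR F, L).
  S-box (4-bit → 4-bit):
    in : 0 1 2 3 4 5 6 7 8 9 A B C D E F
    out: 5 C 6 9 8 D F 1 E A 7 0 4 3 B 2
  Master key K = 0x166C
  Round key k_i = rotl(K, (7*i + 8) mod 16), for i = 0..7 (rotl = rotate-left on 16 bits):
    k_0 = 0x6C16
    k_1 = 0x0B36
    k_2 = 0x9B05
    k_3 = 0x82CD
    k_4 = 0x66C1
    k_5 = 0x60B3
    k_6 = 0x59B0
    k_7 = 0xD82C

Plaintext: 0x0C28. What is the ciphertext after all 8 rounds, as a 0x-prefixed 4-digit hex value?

0x561E

s_0 = plaintext = 0x0C28
s_1 = Round(s_0, k_0) = 0x2897
s_2 = Round(s_1, k_1) = 0x9754
s_3 = Round(s_2, k_2) = 0x544B
s_4 = Round(s_3, k_3) = 0x4BBB
s_5 = Round(s_4, k_4) = 0xBB5C
s_6 = Round(s_5, k_5) = 0x5C09
s_7 = Round(s_6, k_6) = 0x0956
s_8 = Round(s_7, k_7) = 0x561E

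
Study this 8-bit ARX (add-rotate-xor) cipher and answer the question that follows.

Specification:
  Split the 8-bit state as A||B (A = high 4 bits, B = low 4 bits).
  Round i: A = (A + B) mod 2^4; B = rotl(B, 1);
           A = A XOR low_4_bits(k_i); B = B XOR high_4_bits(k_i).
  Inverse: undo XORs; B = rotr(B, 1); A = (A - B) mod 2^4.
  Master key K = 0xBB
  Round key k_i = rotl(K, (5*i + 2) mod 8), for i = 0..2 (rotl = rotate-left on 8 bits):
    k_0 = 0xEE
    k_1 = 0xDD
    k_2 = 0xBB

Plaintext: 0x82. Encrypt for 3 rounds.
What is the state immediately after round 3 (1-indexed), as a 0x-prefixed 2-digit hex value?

s_0 = plaintext = 0x82
s_1 = Round(s_0, k_0) = 0x4A
s_2 = Round(s_1, k_1) = 0x38
s_3 = Round(s_2, k_2) = 0x0A

0x0A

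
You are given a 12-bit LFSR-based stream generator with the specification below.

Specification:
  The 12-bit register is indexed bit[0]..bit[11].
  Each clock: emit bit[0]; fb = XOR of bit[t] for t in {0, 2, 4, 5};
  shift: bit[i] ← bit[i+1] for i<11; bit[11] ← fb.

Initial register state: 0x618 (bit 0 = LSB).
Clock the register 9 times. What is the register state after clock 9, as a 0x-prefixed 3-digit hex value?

0xA7B

reg_0 = 0x618
clock 1: out=0, reg = 0xB0C
clock 2: out=0, reg = 0xD86
clock 3: out=0, reg = 0xEC3
clock 4: out=1, reg = 0xF61
clock 5: out=1, reg = 0x7B0
clock 6: out=0, reg = 0x3D8
clock 7: out=0, reg = 0x9EC
clock 8: out=0, reg = 0x4F6
clock 9: out=0, reg = 0xA7B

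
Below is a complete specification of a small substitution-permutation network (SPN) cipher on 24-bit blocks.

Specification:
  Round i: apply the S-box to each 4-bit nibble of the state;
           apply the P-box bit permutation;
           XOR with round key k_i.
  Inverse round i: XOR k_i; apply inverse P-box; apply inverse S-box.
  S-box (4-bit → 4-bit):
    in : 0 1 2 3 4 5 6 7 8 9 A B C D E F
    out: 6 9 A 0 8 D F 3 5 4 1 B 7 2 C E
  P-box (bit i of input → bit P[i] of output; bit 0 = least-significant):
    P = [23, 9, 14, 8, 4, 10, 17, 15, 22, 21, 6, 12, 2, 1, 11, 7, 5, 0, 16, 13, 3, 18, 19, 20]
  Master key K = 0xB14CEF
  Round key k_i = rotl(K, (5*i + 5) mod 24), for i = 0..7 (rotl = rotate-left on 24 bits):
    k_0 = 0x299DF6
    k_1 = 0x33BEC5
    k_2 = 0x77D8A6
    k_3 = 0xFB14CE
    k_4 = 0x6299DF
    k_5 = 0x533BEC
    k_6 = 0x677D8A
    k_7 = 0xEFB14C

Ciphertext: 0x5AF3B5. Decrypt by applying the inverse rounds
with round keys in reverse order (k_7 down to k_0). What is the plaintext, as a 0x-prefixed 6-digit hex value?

0xC7AFFB

s_0 = ciphertext = 0x5AF3B5
s_1 = InvRound(s_0, k_7) = 0xBC40AC
s_2 = InvRound(s_1, k_6) = 0xE5C101
s_3 = InvRound(s_2, k_5) = 0xBB5FEC
s_4 = InvRound(s_3, k_4) = 0xECDABC
s_5 = InvRound(s_4, k_3) = 0x280960
s_6 = InvRound(s_5, k_2) = 0xF9B5EE
s_7 = InvRound(s_6, k_1) = 0x870A9B
s_8 = InvRound(s_7, k_0) = 0xC7AFFB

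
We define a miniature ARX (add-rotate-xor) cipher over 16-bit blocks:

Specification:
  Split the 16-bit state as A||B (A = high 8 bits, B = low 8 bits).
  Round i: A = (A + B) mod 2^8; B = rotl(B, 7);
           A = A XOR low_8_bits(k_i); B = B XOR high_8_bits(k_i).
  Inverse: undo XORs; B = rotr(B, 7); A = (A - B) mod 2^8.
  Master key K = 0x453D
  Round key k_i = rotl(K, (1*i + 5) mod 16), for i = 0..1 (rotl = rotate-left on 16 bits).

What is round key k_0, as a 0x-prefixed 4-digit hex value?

K = 0x453D
k_0 = rotl(K, (1*0+5) mod 16) = rotl(K, 5) = 0xA7A8

0xA7A8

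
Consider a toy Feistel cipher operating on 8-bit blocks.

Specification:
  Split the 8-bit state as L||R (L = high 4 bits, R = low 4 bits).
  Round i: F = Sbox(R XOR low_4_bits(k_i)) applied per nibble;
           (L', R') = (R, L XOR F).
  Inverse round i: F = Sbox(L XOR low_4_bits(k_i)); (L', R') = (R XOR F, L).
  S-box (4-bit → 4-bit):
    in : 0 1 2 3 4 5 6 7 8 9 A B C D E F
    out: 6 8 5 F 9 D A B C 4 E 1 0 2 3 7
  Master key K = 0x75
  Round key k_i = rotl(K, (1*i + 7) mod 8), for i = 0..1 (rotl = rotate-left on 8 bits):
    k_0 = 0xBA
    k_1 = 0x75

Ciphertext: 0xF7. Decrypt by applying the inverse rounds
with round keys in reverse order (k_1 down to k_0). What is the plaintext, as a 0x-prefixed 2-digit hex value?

s_0 = ciphertext = 0xF7
s_1 = InvRound(s_0, k_1) = 0x9F
s_2 = InvRound(s_1, k_0) = 0x09

0x09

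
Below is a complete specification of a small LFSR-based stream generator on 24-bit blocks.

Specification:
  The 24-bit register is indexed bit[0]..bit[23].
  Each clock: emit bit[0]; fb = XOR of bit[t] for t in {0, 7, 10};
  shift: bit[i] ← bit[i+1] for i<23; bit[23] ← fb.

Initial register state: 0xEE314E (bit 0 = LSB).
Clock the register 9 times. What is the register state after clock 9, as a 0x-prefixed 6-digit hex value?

reg_0 = 0xEE314E
clock 1: out=0, reg = 0x7718A7
clock 2: out=1, reg = 0x3B8C53
clock 3: out=1, reg = 0x1DC629
clock 4: out=1, reg = 0x0EE314
clock 5: out=0, reg = 0x07718A
clock 6: out=0, reg = 0x83B8C5
clock 7: out=1, reg = 0x41DC62
clock 8: out=0, reg = 0xA0EE31
clock 9: out=1, reg = 0x507718

0x507718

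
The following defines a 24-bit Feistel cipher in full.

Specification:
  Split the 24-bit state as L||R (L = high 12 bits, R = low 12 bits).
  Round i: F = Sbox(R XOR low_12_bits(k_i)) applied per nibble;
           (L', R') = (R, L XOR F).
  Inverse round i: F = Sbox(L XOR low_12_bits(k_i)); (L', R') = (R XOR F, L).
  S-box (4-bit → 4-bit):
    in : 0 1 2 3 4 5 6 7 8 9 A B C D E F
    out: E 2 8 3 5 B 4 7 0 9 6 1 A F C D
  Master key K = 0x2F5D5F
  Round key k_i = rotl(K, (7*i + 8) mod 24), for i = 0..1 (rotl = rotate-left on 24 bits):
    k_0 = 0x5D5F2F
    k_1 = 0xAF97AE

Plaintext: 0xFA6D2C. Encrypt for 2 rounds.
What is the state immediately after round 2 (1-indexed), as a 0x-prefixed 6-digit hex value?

s_0 = plaintext = 0xFA6D2C
s_1 = Round(s_0, k_0) = 0xD2C745
s_2 = Round(s_1, k_1) = 0x7453ED

0x7453ED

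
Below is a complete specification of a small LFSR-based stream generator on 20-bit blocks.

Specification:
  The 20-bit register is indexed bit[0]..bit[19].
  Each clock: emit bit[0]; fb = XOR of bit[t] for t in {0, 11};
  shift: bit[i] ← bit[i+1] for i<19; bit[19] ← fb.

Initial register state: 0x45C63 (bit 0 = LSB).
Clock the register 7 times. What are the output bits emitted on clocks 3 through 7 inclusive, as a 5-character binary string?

00011

reg_0 = 0x45C63
clock 1: out=1, reg = 0x22E31
clock 2: out=1, reg = 0x11718
clock 3: out=0, reg = 0x08B8C
clock 4: out=0, reg = 0x845C6
clock 5: out=0, reg = 0x422E3
clock 6: out=1, reg = 0xA1171
clock 7: out=1, reg = 0xD08B8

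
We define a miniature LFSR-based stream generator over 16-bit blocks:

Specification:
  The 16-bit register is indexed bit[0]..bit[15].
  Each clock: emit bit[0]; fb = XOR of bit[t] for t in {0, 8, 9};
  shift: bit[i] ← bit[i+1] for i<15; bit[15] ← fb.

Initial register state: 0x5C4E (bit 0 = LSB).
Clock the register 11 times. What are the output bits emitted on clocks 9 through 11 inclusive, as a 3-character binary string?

001

reg_0 = 0x5C4E
clock 1: out=0, reg = 0x2E27
clock 2: out=1, reg = 0x1713
clock 3: out=1, reg = 0x8B89
clock 4: out=1, reg = 0xC5C4
clock 5: out=0, reg = 0xE2E2
clock 6: out=0, reg = 0xF171
clock 7: out=1, reg = 0x78B8
clock 8: out=0, reg = 0x3C5C
clock 9: out=0, reg = 0x1E2E
clock 10: out=0, reg = 0x8F17
clock 11: out=1, reg = 0xC78B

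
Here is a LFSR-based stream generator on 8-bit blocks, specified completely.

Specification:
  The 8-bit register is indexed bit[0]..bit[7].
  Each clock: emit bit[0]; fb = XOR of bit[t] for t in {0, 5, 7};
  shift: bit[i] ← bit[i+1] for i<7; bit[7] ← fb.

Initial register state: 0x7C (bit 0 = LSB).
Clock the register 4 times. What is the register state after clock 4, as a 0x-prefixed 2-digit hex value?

reg_0 = 0x7C
clock 1: out=0, reg = 0xBE
clock 2: out=0, reg = 0x5F
clock 3: out=1, reg = 0xAF
clock 4: out=1, reg = 0xD7

0xD7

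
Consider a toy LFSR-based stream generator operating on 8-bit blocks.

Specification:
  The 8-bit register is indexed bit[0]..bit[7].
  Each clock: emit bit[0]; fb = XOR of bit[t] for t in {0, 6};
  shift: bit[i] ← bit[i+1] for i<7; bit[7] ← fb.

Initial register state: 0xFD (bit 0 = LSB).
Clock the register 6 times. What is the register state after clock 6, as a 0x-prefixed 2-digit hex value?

reg_0 = 0xFD
clock 1: out=1, reg = 0x7E
clock 2: out=0, reg = 0xBF
clock 3: out=1, reg = 0xDF
clock 4: out=1, reg = 0x6F
clock 5: out=1, reg = 0x37
clock 6: out=1, reg = 0x9B

0x9B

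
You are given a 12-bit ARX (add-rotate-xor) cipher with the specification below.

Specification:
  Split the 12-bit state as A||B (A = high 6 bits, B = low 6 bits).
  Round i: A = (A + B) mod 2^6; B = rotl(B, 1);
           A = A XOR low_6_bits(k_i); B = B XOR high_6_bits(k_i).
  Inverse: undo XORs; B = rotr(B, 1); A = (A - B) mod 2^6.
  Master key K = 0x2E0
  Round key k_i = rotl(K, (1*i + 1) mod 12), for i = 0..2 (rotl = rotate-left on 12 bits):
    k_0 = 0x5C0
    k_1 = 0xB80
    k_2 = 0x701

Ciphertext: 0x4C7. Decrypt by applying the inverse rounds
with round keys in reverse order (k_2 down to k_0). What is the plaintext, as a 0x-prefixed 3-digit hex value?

s_0 = ciphertext = 0x4C7
s_1 = InvRound(s_0, k_2) = 0x96D
s_2 = InvRound(s_1, k_1) = 0x121
s_3 = InvRound(s_2, k_0) = 0xA5B

0xA5B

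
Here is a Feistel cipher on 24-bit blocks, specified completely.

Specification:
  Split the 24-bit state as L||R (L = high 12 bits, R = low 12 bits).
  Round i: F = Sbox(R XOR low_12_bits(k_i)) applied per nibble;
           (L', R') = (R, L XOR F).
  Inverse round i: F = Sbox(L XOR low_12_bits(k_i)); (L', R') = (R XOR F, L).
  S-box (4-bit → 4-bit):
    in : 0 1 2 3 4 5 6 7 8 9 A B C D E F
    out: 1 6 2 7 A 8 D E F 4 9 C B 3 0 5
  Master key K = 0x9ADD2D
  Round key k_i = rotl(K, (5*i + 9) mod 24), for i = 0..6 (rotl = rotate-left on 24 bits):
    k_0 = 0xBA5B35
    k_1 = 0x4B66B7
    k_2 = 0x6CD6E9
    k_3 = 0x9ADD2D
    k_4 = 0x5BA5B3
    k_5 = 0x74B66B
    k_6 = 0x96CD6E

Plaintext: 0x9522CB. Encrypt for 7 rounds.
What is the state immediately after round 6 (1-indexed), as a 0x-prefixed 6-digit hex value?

s_0 = plaintext = 0x9522CB
s_1 = Round(s_0, k_0) = 0x2CBD02
s_2 = Round(s_1, k_1) = 0xD02E03
s_3 = Round(s_2, k_2) = 0xE0320B
s_4 = Round(s_3, k_3) = 0x20BB2E
s_5 = Round(s_4, k_4) = 0xB2E248
s_6 = Round(s_5, k_5) = 0x248109
s_7 = Round(s_6, k_6) = 0x109996

0x248109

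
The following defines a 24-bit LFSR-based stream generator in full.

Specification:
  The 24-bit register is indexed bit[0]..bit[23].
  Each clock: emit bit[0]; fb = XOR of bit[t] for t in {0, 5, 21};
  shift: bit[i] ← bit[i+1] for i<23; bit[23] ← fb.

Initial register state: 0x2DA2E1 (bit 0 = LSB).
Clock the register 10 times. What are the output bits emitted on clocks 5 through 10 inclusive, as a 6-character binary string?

reg_0 = 0x2DA2E1
clock 1: out=1, reg = 0x96D170
clock 2: out=0, reg = 0xCB68B8
clock 3: out=0, reg = 0xE5B45C
clock 4: out=0, reg = 0xF2DA2E
clock 5: out=0, reg = 0x796D17
clock 6: out=1, reg = 0x3CB68B
clock 7: out=1, reg = 0x1E5B45
clock 8: out=1, reg = 0x8F2DA2
clock 9: out=0, reg = 0xC796D1
clock 10: out=1, reg = 0xE3CB68

011101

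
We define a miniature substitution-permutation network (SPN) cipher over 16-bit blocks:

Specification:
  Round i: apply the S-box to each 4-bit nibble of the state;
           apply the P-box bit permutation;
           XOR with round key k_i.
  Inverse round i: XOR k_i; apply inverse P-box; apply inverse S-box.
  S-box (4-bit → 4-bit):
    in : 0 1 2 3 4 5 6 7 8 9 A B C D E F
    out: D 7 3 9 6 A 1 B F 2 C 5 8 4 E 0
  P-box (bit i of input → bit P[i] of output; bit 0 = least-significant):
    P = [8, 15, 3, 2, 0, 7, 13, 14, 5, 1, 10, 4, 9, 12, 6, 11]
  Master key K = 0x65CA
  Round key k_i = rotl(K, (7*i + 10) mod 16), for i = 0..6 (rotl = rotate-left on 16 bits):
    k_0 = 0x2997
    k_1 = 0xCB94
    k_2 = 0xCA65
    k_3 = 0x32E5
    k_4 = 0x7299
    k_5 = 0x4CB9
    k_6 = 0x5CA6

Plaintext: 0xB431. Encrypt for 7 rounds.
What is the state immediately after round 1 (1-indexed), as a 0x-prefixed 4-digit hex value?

s_0 = plaintext = 0xB431
s_1 = Round(s_0, k_0) = 0xEEDC
s_2 = Round(s_1, k_1) = 0xF7C2
s_3 = Round(s_2, k_2) = 0x0B57
s_4 = Round(s_3, k_3) = 0xFD01
s_5 = Round(s_4, k_4) = 0x9790
s_6 = Round(s_5, k_5) = 0x5D07
s_7 = Round(s_6, k_6) = 0xA1A3

0xEEDC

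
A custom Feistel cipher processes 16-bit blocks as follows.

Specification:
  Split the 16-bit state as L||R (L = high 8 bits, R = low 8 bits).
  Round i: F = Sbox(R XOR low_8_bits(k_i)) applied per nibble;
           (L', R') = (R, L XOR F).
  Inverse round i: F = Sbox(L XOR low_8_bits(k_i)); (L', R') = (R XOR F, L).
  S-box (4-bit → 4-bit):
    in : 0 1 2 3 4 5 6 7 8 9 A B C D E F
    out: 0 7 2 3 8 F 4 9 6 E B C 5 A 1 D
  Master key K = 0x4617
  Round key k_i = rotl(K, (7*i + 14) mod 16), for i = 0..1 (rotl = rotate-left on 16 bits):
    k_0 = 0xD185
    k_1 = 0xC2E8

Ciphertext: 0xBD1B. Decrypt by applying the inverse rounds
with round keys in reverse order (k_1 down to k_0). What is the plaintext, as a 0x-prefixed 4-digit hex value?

s_0 = ciphertext = 0xBD1B
s_1 = InvRound(s_0, k_1) = 0xE4BD
s_2 = InvRound(s_1, k_0) = 0xFAE4

0xFAE4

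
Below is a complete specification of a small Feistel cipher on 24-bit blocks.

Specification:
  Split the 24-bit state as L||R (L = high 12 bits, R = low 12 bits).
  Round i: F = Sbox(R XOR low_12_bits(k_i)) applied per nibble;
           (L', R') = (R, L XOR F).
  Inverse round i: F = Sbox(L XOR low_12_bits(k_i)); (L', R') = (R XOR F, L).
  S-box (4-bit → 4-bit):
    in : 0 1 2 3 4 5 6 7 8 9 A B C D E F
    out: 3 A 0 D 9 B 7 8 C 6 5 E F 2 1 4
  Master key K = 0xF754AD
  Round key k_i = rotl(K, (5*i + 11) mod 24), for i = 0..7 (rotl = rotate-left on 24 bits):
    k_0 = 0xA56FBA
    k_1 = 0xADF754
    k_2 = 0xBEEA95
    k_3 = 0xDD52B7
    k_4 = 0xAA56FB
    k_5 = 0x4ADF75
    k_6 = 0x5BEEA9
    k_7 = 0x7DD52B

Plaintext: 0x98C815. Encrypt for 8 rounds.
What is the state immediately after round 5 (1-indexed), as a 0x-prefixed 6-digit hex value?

0x394138

s_0 = plaintext = 0x98C815
s_1 = Round(s_0, k_0) = 0x8151D8
s_2 = Round(s_1, k_1) = 0x1D8FDA
s_3 = Round(s_2, k_2) = 0xFDAA4C
s_4 = Round(s_3, k_3) = 0xA4C394
s_5 = Round(s_4, k_4) = 0x394138
s_6 = Round(s_5, k_5) = 0x138206
s_7 = Round(s_6, k_6) = 0x206E6C
s_8 = Round(s_7, k_7) = 0xE6CC9E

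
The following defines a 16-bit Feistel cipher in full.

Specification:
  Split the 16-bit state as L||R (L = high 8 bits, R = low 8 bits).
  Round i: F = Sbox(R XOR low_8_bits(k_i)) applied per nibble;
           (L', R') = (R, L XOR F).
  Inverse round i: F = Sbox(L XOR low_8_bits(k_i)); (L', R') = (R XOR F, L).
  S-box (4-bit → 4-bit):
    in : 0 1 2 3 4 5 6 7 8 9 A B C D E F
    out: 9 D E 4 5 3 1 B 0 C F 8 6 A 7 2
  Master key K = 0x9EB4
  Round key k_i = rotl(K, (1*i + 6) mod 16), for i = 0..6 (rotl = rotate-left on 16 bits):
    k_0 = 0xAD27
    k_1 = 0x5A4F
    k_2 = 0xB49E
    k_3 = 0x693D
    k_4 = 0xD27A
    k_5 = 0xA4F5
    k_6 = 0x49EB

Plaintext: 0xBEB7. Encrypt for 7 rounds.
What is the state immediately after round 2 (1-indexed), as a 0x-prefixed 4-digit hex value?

0x77F7

s_0 = plaintext = 0xBEB7
s_1 = Round(s_0, k_0) = 0xB777
s_2 = Round(s_1, k_1) = 0x77F7
s_3 = Round(s_2, k_2) = 0xF76B
s_4 = Round(s_3, k_3) = 0x6BC6
s_5 = Round(s_4, k_4) = 0xC6ED
s_6 = Round(s_5, k_5) = 0xED16
s_7 = Round(s_6, k_6) = 0x16C7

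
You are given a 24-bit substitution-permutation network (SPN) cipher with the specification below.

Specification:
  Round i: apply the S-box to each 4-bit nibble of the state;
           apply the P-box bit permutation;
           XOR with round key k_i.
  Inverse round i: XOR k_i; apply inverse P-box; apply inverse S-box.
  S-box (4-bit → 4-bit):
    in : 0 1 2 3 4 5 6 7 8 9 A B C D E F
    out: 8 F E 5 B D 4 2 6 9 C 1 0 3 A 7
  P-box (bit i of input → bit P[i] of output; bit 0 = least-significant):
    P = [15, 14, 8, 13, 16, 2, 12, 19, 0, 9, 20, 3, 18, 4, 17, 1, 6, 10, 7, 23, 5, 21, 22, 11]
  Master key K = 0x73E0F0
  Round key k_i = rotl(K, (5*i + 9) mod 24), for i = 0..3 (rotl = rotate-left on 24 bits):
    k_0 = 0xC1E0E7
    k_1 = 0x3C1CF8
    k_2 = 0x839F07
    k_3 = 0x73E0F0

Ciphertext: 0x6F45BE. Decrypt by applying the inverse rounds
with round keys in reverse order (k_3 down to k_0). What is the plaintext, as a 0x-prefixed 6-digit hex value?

0xFC86CD

s_0 = ciphertext = 0x6F45BE
s_1 = InvRound(s_0, k_3) = 0xCD9AE5
s_2 = InvRound(s_1, k_2) = 0x3F5C06
s_3 = InvRound(s_2, k_1) = 0xB320D7
s_4 = InvRound(s_3, k_0) = 0xFC86CD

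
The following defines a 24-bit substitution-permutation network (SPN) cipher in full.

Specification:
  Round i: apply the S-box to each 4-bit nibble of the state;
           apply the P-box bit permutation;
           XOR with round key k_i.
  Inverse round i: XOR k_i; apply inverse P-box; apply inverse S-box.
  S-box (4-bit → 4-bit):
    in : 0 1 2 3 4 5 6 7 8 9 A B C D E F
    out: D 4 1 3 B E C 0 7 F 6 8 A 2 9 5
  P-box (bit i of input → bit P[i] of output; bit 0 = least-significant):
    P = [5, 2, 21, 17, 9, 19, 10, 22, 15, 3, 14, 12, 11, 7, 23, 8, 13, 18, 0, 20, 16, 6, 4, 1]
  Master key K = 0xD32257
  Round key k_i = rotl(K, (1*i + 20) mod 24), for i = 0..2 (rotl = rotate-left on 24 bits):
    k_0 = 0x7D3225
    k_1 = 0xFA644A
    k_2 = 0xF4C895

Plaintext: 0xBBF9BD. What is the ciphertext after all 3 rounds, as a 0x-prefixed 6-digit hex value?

0xE104A5

s_0 = plaintext = 0xBBF9BD
s_1 = Round(s_0, k_0) = 0xADEA2B
s_2 = Round(s_1, k_1) = 0xFC2F12
s_3 = Round(s_2, k_2) = 0xE104A5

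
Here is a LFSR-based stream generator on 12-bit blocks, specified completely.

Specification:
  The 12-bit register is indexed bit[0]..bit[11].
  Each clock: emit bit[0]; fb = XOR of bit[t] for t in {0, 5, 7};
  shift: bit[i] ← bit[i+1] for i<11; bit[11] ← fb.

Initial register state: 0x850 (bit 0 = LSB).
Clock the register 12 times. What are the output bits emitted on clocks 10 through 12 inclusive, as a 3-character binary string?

reg_0 = 0x850
clock 1: out=0, reg = 0x428
clock 2: out=0, reg = 0xA14
clock 3: out=0, reg = 0x50A
clock 4: out=0, reg = 0x285
clock 5: out=1, reg = 0x142
clock 6: out=0, reg = 0x0A1
clock 7: out=1, reg = 0x850
clock 8: out=0, reg = 0x428
clock 9: out=0, reg = 0xA14
clock 10: out=0, reg = 0x50A
clock 11: out=0, reg = 0x285
clock 12: out=1, reg = 0x142

001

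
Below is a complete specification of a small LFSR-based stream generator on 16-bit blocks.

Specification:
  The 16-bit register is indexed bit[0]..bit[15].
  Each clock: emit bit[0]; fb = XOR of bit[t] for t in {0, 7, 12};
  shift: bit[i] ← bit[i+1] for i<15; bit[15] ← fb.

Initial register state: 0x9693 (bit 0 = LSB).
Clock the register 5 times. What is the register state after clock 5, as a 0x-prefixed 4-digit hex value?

reg_0 = 0x9693
clock 1: out=1, reg = 0xCB49
clock 2: out=1, reg = 0xE5A4
clock 3: out=0, reg = 0xF2D2
clock 4: out=0, reg = 0x7969
clock 5: out=1, reg = 0x3CB4

0x3CB4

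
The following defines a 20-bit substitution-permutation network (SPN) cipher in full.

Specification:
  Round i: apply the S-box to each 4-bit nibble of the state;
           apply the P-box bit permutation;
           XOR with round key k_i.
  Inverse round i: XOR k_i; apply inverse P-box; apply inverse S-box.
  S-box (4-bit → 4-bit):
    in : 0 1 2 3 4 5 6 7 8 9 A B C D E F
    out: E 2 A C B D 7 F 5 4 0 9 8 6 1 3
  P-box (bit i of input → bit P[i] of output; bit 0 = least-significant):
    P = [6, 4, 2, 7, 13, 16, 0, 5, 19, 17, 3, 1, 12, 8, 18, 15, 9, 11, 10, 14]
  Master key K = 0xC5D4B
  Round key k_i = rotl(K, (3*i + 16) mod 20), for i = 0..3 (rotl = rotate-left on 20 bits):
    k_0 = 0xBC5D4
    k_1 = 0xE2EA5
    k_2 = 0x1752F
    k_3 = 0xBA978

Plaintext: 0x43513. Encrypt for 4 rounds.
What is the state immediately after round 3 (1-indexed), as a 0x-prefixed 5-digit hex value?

s_0 = plaintext = 0x43513
s_1 = Round(s_0, k_0) = 0x60F5A
s_2 = Round(s_1, k_1) = 0x08184
s_3 = Round(s_2, k_2) = 0x709FE
s_4 = Round(s_3, k_3) = 0xE4630

0x709FE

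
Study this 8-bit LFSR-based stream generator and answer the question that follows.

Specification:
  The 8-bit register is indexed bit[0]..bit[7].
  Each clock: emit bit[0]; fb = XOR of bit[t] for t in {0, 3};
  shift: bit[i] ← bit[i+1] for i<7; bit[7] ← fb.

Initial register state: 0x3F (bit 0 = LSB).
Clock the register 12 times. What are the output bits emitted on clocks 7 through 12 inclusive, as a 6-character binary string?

reg_0 = 0x3F
clock 1: out=1, reg = 0x1F
clock 2: out=1, reg = 0x0F
clock 3: out=1, reg = 0x07
clock 4: out=1, reg = 0x83
clock 5: out=1, reg = 0xC1
clock 6: out=1, reg = 0xE0
clock 7: out=0, reg = 0x70
clock 8: out=0, reg = 0x38
clock 9: out=0, reg = 0x9C
clock 10: out=0, reg = 0xCE
clock 11: out=0, reg = 0xE7
clock 12: out=1, reg = 0xF3

000001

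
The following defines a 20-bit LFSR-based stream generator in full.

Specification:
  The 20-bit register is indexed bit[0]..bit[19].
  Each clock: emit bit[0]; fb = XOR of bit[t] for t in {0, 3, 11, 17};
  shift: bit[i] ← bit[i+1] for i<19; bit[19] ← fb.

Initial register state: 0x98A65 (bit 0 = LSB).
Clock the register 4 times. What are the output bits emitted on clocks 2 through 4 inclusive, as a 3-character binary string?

010

reg_0 = 0x98A65
clock 1: out=1, reg = 0x4C532
clock 2: out=0, reg = 0x26299
clock 3: out=1, reg = 0x9314C
clock 4: out=0, reg = 0xC98A6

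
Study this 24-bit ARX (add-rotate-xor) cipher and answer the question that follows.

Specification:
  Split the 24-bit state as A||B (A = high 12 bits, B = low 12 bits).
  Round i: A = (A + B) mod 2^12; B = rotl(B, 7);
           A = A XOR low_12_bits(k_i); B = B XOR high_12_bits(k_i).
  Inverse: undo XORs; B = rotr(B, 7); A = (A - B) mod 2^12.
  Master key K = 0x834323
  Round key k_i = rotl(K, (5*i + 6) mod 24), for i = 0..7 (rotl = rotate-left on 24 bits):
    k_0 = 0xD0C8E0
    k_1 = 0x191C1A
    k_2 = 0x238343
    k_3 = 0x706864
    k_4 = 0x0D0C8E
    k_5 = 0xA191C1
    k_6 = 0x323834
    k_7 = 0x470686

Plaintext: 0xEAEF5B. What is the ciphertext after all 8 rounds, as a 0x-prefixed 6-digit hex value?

s_0 = plaintext = 0xEAEF5B
s_1 = Round(s_0, k_0) = 0x6E90F6
s_2 = Round(s_1, k_1) = 0xBC5A96
s_3 = Round(s_2, k_2) = 0x51896C
s_4 = Round(s_3, k_3) = 0x6E014D
s_5 = Round(s_4, k_4) = 0x4A365A
s_6 = Round(s_5, k_5) = 0xB3C72B
s_7 = Round(s_6, k_6) = 0xA5369A
s_8 = Round(s_7, k_7) = 0x66B944

0x66B944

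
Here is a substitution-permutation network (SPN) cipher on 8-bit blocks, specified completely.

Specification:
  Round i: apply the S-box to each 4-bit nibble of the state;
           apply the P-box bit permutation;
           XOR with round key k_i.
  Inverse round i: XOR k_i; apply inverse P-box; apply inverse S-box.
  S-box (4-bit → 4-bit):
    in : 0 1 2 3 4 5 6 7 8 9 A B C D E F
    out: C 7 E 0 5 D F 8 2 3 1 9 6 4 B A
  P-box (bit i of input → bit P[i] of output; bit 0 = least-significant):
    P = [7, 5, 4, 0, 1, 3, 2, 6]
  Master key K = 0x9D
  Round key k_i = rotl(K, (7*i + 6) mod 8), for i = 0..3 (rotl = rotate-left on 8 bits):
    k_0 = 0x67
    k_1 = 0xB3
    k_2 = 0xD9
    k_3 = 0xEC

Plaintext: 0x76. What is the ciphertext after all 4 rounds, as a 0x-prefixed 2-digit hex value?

s_0 = plaintext = 0x76
s_1 = Round(s_0, k_0) = 0x96
s_2 = Round(s_1, k_1) = 0x08
s_3 = Round(s_2, k_2) = 0xBD
s_4 = Round(s_3, k_3) = 0xBE

0xBE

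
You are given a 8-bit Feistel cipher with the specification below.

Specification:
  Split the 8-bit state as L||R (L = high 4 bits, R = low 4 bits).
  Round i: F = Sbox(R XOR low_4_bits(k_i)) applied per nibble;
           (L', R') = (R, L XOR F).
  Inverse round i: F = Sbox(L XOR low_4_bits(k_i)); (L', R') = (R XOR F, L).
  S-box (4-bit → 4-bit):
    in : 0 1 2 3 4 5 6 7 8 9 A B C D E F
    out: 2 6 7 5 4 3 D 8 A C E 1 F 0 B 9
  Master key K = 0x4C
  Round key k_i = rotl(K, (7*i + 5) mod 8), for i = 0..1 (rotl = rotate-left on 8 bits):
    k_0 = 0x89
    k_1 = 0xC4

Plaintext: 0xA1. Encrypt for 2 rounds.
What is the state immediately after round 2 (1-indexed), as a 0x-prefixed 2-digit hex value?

0x05

s_0 = plaintext = 0xA1
s_1 = Round(s_0, k_0) = 0x10
s_2 = Round(s_1, k_1) = 0x05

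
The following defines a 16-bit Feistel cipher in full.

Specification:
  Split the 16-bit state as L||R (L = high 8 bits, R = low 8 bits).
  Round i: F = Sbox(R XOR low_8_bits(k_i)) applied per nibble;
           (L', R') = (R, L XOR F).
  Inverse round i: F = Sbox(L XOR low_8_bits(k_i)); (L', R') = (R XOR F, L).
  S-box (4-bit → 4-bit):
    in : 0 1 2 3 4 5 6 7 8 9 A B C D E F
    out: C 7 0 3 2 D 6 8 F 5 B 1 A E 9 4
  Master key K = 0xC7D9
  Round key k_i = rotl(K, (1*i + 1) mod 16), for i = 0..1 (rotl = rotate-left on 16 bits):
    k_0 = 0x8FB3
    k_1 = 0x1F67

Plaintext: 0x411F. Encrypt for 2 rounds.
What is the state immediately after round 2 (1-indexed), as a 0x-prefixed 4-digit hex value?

0xFB45

s_0 = plaintext = 0x411F
s_1 = Round(s_0, k_0) = 0x1FFB
s_2 = Round(s_1, k_1) = 0xFB45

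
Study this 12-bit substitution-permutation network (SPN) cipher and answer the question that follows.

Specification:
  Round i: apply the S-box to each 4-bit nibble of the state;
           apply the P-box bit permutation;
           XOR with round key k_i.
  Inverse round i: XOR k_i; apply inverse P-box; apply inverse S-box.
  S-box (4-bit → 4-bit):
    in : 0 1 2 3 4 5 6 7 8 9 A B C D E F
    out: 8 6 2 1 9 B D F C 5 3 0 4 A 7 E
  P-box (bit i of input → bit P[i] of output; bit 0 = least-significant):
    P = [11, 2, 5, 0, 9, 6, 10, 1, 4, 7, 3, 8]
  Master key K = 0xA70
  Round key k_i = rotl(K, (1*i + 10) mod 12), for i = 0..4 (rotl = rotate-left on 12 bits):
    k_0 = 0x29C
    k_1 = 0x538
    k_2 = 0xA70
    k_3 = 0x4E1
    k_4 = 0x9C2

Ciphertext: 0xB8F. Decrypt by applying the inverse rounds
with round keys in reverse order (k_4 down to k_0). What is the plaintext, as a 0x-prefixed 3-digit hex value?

0x829

s_0 = ciphertext = 0xB8F
s_1 = InvRound(s_0, k_4) = 0xCAD
s_2 = InvRound(s_1, k_3) = 0xC2A
s_3 = InvRound(s_2, k_2) = 0x97B
s_4 = InvRound(s_3, k_1) = 0xBF4
s_5 = InvRound(s_4, k_0) = 0x829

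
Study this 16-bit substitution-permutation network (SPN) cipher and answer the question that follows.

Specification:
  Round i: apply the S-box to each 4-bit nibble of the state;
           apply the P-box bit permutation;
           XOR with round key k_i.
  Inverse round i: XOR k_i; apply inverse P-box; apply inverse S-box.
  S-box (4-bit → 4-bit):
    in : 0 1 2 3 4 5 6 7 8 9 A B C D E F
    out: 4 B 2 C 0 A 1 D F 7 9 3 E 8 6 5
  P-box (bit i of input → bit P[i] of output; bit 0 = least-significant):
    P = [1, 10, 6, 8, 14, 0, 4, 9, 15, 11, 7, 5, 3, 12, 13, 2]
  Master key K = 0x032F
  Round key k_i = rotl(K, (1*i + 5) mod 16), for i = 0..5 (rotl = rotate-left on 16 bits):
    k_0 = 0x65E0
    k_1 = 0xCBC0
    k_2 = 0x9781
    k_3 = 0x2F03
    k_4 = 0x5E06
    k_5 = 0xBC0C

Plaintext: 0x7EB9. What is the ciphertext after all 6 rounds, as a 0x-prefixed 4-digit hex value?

s_0 = plaintext = 0x7EB9
s_1 = Round(s_0, k_0) = 0x092F
s_2 = Round(s_1, k_1) = 0x6303
s_3 = Round(s_2, k_2) = 0x9679
s_4 = Round(s_3, k_3) = 0xD959
s_5 = Round(s_4, k_4) = 0xD0C1
s_6 = Round(s_5, k_5) = 0xBB9B

0xBB9B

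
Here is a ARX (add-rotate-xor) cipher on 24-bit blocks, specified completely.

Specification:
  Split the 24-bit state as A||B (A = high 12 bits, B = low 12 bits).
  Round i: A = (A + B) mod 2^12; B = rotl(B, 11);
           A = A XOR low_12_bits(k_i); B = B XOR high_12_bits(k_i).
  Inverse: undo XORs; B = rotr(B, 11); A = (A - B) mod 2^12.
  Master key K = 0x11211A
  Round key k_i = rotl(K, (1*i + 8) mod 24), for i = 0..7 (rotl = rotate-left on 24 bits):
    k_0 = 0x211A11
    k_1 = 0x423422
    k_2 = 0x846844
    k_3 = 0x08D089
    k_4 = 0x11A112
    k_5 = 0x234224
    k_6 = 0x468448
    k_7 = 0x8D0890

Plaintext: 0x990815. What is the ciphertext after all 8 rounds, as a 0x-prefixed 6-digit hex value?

0xFE0BAC

s_0 = plaintext = 0x990815
s_1 = Round(s_0, k_0) = 0xBB4E1B
s_2 = Round(s_1, k_1) = 0xDEDB2E
s_3 = Round(s_2, k_2) = 0x15FDD1
s_4 = Round(s_3, k_3) = 0xFB9E65
s_5 = Round(s_4, k_4) = 0xF0CE28
s_6 = Round(s_5, k_5) = 0xF10520
s_7 = Round(s_6, k_6) = 0x0786F8
s_8 = Round(s_7, k_7) = 0xFE0BAC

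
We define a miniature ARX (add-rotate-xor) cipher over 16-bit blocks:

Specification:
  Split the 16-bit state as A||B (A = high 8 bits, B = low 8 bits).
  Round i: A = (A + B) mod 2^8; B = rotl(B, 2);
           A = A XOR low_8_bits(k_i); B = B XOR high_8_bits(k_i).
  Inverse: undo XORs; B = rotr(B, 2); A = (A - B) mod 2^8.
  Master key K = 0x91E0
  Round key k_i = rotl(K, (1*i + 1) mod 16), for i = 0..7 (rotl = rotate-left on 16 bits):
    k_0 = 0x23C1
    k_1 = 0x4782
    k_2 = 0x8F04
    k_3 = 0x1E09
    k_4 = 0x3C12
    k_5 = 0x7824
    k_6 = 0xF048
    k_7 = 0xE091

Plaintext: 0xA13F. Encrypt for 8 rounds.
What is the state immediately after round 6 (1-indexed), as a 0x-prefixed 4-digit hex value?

0xA3B2

s_0 = plaintext = 0xA13F
s_1 = Round(s_0, k_0) = 0x21DF
s_2 = Round(s_1, k_1) = 0x8238
s_3 = Round(s_2, k_2) = 0xBE6F
s_4 = Round(s_3, k_3) = 0x24A3
s_5 = Round(s_4, k_4) = 0xD5B2
s_6 = Round(s_5, k_5) = 0xA3B2
s_7 = Round(s_6, k_6) = 0x1D3A
s_8 = Round(s_7, k_7) = 0xC608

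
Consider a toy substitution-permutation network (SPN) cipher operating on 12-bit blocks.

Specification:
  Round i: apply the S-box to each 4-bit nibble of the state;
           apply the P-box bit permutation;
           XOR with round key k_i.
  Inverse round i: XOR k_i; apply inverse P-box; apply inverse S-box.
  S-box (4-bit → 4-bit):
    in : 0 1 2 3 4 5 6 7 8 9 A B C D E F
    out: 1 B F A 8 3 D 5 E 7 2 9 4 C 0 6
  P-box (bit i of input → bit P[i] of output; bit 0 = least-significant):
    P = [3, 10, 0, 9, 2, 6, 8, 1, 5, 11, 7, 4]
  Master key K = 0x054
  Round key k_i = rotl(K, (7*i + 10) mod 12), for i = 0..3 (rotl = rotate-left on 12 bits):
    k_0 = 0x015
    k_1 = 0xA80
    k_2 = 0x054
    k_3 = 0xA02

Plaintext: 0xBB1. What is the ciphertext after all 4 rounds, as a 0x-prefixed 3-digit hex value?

0x3EA

s_0 = plaintext = 0xBB1
s_1 = Round(s_0, k_0) = 0x62B
s_2 = Round(s_1, k_1) = 0x97E
s_3 = Round(s_2, k_2) = 0x9F0
s_4 = Round(s_3, k_3) = 0x3EA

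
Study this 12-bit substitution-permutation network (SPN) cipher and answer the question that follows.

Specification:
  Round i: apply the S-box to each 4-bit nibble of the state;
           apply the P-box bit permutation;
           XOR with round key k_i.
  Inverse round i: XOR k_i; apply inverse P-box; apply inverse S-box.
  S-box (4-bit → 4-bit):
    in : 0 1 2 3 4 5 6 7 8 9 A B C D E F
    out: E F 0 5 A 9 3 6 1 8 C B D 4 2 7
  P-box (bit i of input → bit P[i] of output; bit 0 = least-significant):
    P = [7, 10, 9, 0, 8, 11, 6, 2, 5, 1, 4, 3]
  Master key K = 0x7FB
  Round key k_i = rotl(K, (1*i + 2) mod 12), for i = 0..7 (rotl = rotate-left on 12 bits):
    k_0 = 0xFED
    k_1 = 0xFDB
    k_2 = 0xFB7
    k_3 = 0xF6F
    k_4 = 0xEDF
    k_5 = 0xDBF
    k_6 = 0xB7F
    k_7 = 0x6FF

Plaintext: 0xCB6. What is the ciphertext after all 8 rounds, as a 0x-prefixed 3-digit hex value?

s_0 = plaintext = 0xCB6
s_1 = Round(s_0, k_0) = 0x251
s_2 = Round(s_1, k_1) = 0x85E
s_3 = Round(s_2, k_2) = 0xA93
s_4 = Round(s_3, k_3) = 0xDF3
s_5 = Round(s_4, k_4) = 0x50F
s_6 = Round(s_5, k_5) = 0x353
s_7 = Round(s_6, k_6) = 0x8CB
s_8 = Round(s_7, k_7) = 0x31A

0x31A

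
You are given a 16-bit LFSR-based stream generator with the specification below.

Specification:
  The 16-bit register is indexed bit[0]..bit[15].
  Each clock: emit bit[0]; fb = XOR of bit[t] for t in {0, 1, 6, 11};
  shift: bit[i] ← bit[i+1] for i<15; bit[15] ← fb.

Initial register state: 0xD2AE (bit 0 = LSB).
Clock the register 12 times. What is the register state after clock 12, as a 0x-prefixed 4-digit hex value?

reg_0 = 0xD2AE
clock 1: out=0, reg = 0xE957
clock 2: out=1, reg = 0x74AB
clock 3: out=1, reg = 0x3A55
clock 4: out=1, reg = 0x9D2A
clock 5: out=0, reg = 0x4E95
clock 6: out=1, reg = 0x274A
clock 7: out=0, reg = 0x13A5
clock 8: out=1, reg = 0x89D2
clock 9: out=0, reg = 0xC4E9
clock 10: out=1, reg = 0x6274
clock 11: out=0, reg = 0xB13A
clock 12: out=0, reg = 0xD89D

0xD89D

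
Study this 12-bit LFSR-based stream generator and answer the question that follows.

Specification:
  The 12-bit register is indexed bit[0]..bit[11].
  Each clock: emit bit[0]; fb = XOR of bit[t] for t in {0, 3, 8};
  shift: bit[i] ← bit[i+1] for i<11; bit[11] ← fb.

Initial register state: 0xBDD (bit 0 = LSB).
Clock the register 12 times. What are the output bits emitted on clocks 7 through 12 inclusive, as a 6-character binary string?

111101

reg_0 = 0xBDD
clock 1: out=1, reg = 0xDEE
clock 2: out=0, reg = 0x6F7
clock 3: out=1, reg = 0xB7B
clock 4: out=1, reg = 0xDBD
clock 5: out=1, reg = 0xEDE
clock 6: out=0, reg = 0xF6F
clock 7: out=1, reg = 0xFB7
clock 8: out=1, reg = 0x7DB
clock 9: out=1, reg = 0xBED
clock 10: out=1, reg = 0xDF6
clock 11: out=0, reg = 0xEFB
clock 12: out=1, reg = 0x77D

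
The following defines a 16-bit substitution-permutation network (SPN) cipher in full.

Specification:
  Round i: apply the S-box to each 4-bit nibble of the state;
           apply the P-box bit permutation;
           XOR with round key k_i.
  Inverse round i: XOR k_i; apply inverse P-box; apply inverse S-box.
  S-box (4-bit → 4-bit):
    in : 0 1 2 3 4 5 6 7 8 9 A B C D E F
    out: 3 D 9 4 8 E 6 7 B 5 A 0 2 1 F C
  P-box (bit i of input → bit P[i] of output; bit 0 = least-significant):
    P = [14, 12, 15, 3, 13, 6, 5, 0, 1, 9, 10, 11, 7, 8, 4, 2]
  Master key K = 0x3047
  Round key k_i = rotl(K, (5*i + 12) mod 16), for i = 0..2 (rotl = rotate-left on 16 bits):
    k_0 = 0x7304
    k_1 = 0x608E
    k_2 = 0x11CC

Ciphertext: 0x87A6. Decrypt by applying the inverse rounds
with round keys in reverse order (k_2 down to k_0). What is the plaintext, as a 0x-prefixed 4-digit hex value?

s_0 = ciphertext = 0x87A6
s_1 = InvRound(s_0, k_2) = 0xB765
s_2 = InvRound(s_1, k_1) = 0x075E
s_3 = InvRound(s_2, k_0) = 0x3908

0x3908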